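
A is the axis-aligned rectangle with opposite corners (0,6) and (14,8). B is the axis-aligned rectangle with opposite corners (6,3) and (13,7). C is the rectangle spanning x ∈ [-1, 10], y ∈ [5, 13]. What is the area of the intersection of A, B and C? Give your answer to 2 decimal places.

The intersection is the polygon with vertices (6,7), (10,7), (10,6), (6,6).
By the shoelace formula its area is 4.00.

4.00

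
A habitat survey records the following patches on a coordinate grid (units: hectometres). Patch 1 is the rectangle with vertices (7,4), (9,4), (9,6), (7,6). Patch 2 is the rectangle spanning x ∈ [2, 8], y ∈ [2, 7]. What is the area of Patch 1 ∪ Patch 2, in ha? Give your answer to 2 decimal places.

32.00

By inclusion–exclusion:
Individual areas: |Patch 1| = 4, |Patch 2| = 30.
|Patch 1∩Patch 2|: x∈[7,8], y∈[4,6] → 1·2 = 2.
|Patch 1 ∪ Patch 2| = 34 − 2 = 32.00.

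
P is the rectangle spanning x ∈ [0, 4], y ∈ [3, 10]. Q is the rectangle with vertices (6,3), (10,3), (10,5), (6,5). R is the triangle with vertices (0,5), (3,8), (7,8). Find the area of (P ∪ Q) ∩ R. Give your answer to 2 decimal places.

4.07

The region (P ∪ Q) ∩ R is the polygon with vertices (4,6.714), (0,5), (3,8), (4,8).
By the shoelace formula its area is 4.07.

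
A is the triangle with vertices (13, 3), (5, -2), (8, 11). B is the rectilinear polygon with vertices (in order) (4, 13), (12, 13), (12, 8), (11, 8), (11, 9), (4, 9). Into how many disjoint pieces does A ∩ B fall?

1

A ∩ B is a single connected region.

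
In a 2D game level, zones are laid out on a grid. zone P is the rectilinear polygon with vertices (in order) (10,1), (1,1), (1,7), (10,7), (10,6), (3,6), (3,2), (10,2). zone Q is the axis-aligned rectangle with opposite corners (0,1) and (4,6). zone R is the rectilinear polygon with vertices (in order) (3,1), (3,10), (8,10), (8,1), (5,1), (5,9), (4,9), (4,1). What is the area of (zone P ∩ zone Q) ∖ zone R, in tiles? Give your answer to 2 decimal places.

10.00

|zone P ∩ zone Q| = 11.
|(zone P ∩ zone Q) ∩ zone R| = 1.
|(zone P ∩ zone Q) ∖ zone R| = 11 − 1 = 10.00.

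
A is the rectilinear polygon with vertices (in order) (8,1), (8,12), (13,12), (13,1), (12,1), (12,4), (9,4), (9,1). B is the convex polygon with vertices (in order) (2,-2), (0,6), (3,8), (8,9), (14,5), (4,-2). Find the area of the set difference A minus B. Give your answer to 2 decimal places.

|A| = 46, |A∩B| = 19.5381.
|A ∖ B| = |A| − |A∩B| = 46 − 19.5381 = 26.46.

26.46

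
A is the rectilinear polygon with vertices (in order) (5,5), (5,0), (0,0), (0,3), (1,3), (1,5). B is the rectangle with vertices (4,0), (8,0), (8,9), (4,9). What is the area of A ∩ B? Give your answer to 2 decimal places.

5.00

The intersection is the polygon with vertices (5,0), (4,0), (4,5), (5,5).
By the shoelace formula its area is 5.00.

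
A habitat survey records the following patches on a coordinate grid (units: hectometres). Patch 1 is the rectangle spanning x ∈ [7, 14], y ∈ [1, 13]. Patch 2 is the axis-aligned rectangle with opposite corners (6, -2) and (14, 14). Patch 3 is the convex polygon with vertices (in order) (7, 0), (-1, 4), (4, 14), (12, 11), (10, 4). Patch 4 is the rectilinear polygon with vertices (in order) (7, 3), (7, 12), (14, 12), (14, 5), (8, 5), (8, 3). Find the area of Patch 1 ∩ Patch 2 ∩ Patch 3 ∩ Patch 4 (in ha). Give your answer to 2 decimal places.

The intersection is the polygon with vertices (7,12), (9.333,12), (12,11), (10.286,5), (8,5), (8,3), (7,3).
By the shoelace formula its area is 30.52.

30.52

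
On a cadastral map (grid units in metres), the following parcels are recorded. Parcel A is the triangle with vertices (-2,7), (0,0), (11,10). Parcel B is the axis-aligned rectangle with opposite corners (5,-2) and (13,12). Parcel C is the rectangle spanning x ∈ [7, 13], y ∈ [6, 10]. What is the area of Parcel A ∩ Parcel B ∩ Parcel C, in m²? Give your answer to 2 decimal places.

5.43

The intersection is the polygon with vertices (7,6.364), (7,9.077), (11,10).
By the shoelace formula its area is 5.43.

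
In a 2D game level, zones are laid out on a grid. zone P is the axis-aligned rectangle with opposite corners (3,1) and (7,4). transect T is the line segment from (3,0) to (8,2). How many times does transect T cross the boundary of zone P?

The segment meets the boundary at (7,1.6), (5.5,1).

2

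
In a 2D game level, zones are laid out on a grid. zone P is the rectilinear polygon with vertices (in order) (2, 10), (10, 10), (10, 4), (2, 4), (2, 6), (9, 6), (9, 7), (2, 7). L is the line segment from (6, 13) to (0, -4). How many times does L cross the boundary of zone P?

The segment meets the boundary at (2.824,4), (3.882,7), (3.529,6), (4.941,10).

4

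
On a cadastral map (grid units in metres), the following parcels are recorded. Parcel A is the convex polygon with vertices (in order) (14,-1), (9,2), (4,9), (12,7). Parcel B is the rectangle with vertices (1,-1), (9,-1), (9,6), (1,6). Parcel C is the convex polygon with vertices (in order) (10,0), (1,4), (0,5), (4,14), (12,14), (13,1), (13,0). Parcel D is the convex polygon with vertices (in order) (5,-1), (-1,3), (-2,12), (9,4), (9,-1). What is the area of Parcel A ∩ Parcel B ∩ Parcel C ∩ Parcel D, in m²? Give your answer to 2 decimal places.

The intersection is the polygon with vertices (9,2), (6.143,6), (6.25,6), (9,4).
By the shoelace formula its area is 2.96.

2.96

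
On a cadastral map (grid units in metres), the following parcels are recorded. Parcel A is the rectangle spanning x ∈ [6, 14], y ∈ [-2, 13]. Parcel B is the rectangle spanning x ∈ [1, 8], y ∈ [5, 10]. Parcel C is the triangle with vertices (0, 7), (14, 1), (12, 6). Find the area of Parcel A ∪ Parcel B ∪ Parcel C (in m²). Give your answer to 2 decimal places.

145.55

By inclusion–exclusion:
Individual areas: |Parcel A| = 120, |Parcel B| = 35, |Parcel C| = 29.
|Parcel A∩Parcel B|: x∈[6,8], y∈[5,10] → 2·5 = 10.
|Parcel A∩Parcel C| = 22.7857.
|Parcel B∩Parcel C| = 8.494.
|Parcel A∩Parcel B∩Parcel C| = 2.8333.
|Parcel A ∪ Parcel B ∪ Parcel C| = 184 − 41.2798 + 2.8333 = 145.55.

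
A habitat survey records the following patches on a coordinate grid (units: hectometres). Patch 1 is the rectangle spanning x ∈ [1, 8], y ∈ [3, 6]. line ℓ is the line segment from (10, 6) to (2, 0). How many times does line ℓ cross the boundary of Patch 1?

2

The segment meets the boundary at (6,3), (8,4.5).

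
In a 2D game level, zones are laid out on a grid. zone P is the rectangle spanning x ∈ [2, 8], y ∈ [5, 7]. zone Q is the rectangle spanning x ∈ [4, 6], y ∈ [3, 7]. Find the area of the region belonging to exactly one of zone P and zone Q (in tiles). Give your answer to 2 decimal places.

12.00

|zone P∩zone Q|: x∈[4,6], y∈[5,7] → 2·2 = 4.
|zone P △ zone Q| = |zone P| + |zone Q| − 2·|zone P∩zone Q| = 12 + 8 − 8 = 12.00.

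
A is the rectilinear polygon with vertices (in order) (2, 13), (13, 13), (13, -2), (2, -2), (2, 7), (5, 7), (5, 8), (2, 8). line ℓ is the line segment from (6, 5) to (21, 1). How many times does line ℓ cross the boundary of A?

The segment meets the boundary at (13,3.133).

1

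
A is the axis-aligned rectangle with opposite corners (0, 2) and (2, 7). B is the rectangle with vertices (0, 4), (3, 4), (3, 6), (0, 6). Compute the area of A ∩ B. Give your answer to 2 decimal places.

|A∩B|: x∈[0,2], y∈[4,6] → 2·2 = 4.

4.00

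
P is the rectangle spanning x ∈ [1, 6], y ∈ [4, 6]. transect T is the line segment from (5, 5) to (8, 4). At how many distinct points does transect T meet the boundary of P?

The segment meets the boundary at (6,4.667).

1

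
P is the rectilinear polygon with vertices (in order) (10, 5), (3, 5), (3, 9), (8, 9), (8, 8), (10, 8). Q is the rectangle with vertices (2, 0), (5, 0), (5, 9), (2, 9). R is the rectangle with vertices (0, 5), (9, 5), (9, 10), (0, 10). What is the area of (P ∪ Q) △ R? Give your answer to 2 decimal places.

36.00

|P ∪ Q| = 45.
|(P ∪ Q) ∩ R| = 27.
|(P ∪ Q) △ R| = 45 + 45 − 54 = 36.00.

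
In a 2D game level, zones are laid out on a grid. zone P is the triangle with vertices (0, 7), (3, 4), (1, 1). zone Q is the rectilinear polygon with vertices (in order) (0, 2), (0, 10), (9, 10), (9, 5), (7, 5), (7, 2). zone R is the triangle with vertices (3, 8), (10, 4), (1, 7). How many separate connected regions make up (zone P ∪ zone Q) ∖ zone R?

1

(zone P ∪ zone Q) ∖ zone R is a single connected region.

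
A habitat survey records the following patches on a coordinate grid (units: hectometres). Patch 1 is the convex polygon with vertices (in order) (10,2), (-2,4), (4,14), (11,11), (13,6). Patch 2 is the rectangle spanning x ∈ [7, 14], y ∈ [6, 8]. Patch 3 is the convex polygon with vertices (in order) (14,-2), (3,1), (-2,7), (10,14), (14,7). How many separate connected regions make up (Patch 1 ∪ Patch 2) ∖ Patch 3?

(Patch 1 ∪ Patch 2) ∖ Patch 3 splits into 3 disjoint pieces (area 2.7851, area 11.7068, area 0.2857).

3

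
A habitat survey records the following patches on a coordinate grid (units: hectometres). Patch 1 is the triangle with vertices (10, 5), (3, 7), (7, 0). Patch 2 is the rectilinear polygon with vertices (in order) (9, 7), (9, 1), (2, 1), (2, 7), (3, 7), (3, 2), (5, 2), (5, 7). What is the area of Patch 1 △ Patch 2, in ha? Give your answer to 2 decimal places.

20.48

|Patch 1| = 20.5, |Patch 2| = 32, |Patch 1∩Patch 2| = 16.0095.
|Patch 1 △ Patch 2| = |Patch 1| + |Patch 2| − 2·|Patch 1∩Patch 2| = 20.5 + 32 − 32.019 = 20.48.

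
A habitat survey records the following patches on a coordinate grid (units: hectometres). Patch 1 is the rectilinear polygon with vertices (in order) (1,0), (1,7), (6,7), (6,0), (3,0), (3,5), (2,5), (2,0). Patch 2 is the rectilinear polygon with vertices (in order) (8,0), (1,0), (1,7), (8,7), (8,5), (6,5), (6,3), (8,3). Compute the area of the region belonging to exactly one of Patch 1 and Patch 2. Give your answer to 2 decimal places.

15.00

|Patch 1| = 30, |Patch 2| = 45, |Patch 1∩Patch 2| = 30.
|Patch 1 △ Patch 2| = |Patch 1| + |Patch 2| − 2·|Patch 1∩Patch 2| = 30 + 45 − 60 = 15.00.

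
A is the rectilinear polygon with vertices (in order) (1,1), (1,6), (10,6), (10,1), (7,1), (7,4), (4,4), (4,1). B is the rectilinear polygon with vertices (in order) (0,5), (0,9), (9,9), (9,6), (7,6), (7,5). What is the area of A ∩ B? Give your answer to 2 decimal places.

6.00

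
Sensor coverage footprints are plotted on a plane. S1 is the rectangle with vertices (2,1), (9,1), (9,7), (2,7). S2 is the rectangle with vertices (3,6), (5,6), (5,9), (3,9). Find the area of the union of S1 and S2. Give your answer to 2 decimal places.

By inclusion–exclusion:
Individual areas: |S1| = 42, |S2| = 6.
|S1∩S2|: x∈[3,5], y∈[6,7] → 2·1 = 2.
|S1 ∪ S2| = 48 − 2 = 46.00.

46.00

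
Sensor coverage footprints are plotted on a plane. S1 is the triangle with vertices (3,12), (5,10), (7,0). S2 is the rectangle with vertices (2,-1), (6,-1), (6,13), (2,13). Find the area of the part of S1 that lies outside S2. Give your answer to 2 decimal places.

1.00

|S1| = 8, |S1∩S2| = 7.
|S1 ∖ S2| = |S1| − |S1∩S2| = 8 − 7 = 1.00.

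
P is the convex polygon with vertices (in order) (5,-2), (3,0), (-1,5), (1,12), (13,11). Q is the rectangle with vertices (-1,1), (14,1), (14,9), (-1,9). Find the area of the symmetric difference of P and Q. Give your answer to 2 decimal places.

83.45

|P| = 111, |Q| = 120, |P∩Q| = 73.7758.
|P △ Q| = |P| + |Q| − 2·|P∩Q| = 111 + 120 − 147.5516 = 83.45.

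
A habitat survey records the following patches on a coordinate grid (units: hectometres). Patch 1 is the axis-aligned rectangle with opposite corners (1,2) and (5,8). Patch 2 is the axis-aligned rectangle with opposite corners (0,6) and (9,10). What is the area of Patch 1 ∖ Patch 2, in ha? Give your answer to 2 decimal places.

|Patch 1∩Patch 2|: x∈[1,5], y∈[6,8] → 4·2 = 8.
|Patch 1| = 24.
|Patch 1 ∖ Patch 2| = |Patch 1| − |Patch 1∩Patch 2| = 24 − 8 = 16.00.

16.00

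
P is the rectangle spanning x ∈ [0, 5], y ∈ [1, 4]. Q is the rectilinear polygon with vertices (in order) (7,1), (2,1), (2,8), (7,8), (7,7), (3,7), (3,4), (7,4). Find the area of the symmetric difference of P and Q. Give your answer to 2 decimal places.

20.00

|P| = 15, |Q| = 23, |P∩Q| = 9.
|P △ Q| = |P| + |Q| − 2·|P∩Q| = 15 + 23 − 18 = 20.00.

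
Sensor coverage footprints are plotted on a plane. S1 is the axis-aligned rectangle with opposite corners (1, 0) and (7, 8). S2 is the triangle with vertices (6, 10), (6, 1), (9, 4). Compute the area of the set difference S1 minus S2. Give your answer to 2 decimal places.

41.50

|S1| = 48, |S1∩S2| = 6.5.
|S1 ∖ S2| = |S1| − |S1∩S2| = 48 − 6.5 = 41.50.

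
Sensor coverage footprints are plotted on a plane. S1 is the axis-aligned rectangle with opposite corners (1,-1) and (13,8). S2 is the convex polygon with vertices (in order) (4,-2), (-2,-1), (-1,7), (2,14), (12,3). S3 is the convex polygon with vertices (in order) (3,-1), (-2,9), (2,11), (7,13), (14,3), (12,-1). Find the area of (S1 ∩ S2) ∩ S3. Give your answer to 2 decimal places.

The region (S1 ∩ S2) ∩ S3 is the polygon with vertices (1,8), (7.455,8), (12,3), (5.6,-1), (3,-1), (1,3).
By the shoelace formula its area is 70.84.

70.84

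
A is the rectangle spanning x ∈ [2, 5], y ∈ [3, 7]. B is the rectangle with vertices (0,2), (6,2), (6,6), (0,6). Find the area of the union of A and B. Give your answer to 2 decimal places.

27.00

By inclusion–exclusion:
Individual areas: |A| = 12, |B| = 24.
|A∩B|: x∈[2,5], y∈[3,6] → 3·3 = 9.
|A ∪ B| = 36 − 9 = 27.00.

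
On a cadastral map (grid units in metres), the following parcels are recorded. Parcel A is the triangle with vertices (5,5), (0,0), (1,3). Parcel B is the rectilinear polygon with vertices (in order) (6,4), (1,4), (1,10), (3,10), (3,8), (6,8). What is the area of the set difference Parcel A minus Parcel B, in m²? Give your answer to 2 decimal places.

4.50

|Parcel A| = 5, |Parcel A∩Parcel B| = 0.5.
|Parcel A ∖ Parcel B| = |Parcel A| − |Parcel A∩Parcel B| = 5 − 0.5 = 4.50.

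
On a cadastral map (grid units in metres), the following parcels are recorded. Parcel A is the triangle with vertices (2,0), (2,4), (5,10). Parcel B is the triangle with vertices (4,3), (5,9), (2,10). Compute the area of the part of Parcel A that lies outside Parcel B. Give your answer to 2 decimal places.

|Parcel A| = 6, |Parcel A∩Parcel B| = 1.8777.
|Parcel A ∖ Parcel B| = |Parcel A| − |Parcel A∩Parcel B| = 6 − 1.8777 = 4.12.

4.12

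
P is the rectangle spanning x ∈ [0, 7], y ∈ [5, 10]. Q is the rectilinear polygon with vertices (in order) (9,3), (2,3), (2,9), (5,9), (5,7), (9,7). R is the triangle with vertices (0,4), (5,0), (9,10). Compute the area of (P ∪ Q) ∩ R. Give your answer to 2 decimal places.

The region (P ∪ Q) ∩ R is the polygon with vertices (7,7), (7.8,7), (6.2,3), (2,3), (2,5), (1.5,5), (7,8.667).
By the shoelace formula its area is 20.08.

20.08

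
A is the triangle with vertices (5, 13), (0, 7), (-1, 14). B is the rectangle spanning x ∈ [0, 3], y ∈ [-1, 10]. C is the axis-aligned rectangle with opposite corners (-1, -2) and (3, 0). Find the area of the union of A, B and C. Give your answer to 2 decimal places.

54.75

By inclusion–exclusion:
Individual areas: |A| = 20.5, |B| = 33, |C| = 8.
|A∩B| = 3.75.
|A∩C| = 0.
|B∩C|: x∈[0,3], y∈[-1,0] → 3·1 = 3.
|A∩B∩C| = 0.
|A ∪ B ∪ C| = 61.5 − 6.75 + 0 = 54.75.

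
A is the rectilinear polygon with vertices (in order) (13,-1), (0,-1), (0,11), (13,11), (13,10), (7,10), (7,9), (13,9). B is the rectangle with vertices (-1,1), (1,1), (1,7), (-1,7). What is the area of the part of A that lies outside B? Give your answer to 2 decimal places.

144.00

|A| = 150, |A∩B| = 6.
|A ∖ B| = |A| − |A∩B| = 150 − 6 = 144.00.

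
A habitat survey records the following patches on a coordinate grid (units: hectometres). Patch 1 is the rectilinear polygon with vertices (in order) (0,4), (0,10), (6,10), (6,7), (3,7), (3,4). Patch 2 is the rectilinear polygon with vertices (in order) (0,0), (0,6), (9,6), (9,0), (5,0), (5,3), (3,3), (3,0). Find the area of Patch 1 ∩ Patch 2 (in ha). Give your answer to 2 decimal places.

6.00

The intersection is the polygon with vertices (0,6), (3,6), (3,4), (0,4).
By the shoelace formula its area is 6.00.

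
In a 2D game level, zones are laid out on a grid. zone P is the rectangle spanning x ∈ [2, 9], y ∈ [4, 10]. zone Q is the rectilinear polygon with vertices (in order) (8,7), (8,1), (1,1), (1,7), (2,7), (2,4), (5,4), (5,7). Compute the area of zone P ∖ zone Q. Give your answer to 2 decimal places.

33.00

|zone P| = 42, |zone P∩zone Q| = 9.
|zone P ∖ zone Q| = |zone P| − |zone P∩zone Q| = 42 − 9 = 33.00.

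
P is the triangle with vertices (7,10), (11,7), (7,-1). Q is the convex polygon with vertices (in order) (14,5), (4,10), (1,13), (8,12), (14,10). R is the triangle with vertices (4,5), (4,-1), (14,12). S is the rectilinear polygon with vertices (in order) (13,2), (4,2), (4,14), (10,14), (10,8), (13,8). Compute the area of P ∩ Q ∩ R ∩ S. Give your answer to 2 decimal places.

The intersection is the polygon with vertices (9,8.5), (10.463,7.402), (10.111,6.944), (8.167,7.917).
By the shoelace formula its area is 1.50.

1.50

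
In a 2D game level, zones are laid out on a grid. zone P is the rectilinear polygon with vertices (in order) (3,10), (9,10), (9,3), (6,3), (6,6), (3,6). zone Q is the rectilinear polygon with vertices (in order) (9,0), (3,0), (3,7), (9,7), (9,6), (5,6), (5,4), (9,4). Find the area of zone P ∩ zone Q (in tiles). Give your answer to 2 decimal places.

9.00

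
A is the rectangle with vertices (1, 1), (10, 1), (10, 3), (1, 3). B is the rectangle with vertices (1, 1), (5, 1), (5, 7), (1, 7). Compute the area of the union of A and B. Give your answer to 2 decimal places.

By inclusion–exclusion:
Individual areas: |A| = 18, |B| = 24.
|A∩B|: x∈[1,5], y∈[1,3] → 4·2 = 8.
|A ∪ B| = 42 − 8 = 34.00.

34.00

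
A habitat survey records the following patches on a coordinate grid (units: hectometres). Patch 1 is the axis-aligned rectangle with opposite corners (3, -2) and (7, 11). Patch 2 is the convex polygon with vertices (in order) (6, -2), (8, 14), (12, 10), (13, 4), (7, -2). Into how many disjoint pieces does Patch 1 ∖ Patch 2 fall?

1

Patch 1 ∖ Patch 2 is a single connected region.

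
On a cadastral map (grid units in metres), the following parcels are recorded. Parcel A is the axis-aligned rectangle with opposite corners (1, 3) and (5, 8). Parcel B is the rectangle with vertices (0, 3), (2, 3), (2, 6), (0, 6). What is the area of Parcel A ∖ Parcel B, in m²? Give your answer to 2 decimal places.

|Parcel A∩Parcel B|: x∈[1,2], y∈[3,6] → 1·3 = 3.
|Parcel A| = 20.
|Parcel A ∖ Parcel B| = |Parcel A| − |Parcel A∩Parcel B| = 20 − 3 = 17.00.

17.00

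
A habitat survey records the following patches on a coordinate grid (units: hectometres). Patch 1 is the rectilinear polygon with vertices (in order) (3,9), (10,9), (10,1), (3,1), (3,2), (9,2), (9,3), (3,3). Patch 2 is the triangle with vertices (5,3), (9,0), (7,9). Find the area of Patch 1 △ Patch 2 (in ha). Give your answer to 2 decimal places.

41.67

|Patch 1| = 50, |Patch 2| = 15, |Patch 1∩Patch 2| = 11.6667.
|Patch 1 △ Patch 2| = |Patch 1| + |Patch 2| − 2·|Patch 1∩Patch 2| = 50 + 15 − 23.3333 = 41.67.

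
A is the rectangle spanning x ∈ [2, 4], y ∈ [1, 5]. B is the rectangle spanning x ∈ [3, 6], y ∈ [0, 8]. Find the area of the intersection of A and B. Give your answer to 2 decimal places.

|A∩B|: x∈[3,4], y∈[1,5] → 1·4 = 4.

4.00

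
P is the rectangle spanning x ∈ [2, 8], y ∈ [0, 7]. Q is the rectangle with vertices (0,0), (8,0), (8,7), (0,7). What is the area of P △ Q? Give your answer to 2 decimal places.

|P∩Q|: x∈[2,8], y∈[0,7] → 6·7 = 42.
|P △ Q| = |P| + |Q| − 2·|P∩Q| = 42 + 56 − 84 = 14.00.

14.00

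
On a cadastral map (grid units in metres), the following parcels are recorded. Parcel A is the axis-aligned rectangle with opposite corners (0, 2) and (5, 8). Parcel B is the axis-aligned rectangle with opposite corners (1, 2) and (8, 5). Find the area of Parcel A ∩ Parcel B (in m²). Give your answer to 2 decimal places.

|Parcel A∩Parcel B|: x∈[1,5], y∈[2,5] → 4·3 = 12.

12.00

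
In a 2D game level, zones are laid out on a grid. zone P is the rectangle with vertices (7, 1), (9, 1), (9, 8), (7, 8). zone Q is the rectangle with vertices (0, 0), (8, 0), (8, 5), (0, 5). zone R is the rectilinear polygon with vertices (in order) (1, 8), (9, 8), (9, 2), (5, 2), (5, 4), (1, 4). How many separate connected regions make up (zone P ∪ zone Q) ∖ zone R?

1

(zone P ∪ zone Q) ∖ zone R is a single connected region.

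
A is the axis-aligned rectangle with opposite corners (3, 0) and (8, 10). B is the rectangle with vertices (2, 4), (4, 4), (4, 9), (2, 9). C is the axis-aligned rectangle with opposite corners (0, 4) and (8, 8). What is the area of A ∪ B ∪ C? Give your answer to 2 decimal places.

By inclusion–exclusion:
Individual areas: |A| = 50, |B| = 10, |C| = 32.
|A∩B|: x∈[3,4], y∈[4,9] → 1·5 = 5.
|A∩C|: x∈[3,8], y∈[4,8] → 5·4 = 20.
|B∩C|: x∈[2,4], y∈[4,8] → 2·4 = 8.
|A∩B∩C| = 4.
|A ∪ B ∪ C| = 92 − 33 + 4 = 63.00.

63.00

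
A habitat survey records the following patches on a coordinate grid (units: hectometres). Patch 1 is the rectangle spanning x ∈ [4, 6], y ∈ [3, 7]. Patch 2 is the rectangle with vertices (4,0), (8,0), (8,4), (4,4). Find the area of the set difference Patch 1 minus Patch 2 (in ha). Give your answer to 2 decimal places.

6.00

|Patch 1∩Patch 2|: x∈[4,6], y∈[3,4] → 2·1 = 2.
|Patch 1| = 8.
|Patch 1 ∖ Patch 2| = |Patch 1| − |Patch 1∩Patch 2| = 8 − 2 = 6.00.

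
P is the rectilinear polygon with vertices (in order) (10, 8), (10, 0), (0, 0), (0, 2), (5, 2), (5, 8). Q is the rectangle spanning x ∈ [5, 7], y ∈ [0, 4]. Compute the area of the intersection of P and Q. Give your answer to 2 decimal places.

8.00

The intersection is the polygon with vertices (5,0), (5,2), (5,4), (7,4), (7,0).
By the shoelace formula its area is 8.00.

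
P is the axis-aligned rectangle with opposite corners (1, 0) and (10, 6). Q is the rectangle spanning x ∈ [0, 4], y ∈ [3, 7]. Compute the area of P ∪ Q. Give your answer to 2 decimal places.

61.00

By inclusion–exclusion:
Individual areas: |P| = 54, |Q| = 16.
|P∩Q|: x∈[1,4], y∈[3,6] → 3·3 = 9.
|P ∪ Q| = 70 − 9 = 61.00.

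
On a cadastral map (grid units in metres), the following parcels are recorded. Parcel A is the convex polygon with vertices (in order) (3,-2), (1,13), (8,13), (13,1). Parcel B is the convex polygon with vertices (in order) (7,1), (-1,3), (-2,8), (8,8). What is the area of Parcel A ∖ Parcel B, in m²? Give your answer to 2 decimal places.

|Parcel A| = 120, |Parcel A∩Parcel B| = 35.0632.
|Parcel A ∖ Parcel B| = |Parcel A| − |Parcel A∩Parcel B| = 120 − 35.0632 = 84.94.

84.94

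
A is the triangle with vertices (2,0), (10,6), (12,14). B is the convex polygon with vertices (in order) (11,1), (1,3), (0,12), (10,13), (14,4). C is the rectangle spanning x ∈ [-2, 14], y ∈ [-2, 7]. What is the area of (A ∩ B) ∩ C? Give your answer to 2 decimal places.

The region (A ∩ B) ∩ C is the polygon with vertices (4.947,2.211), (3.75,2.45), (7,7), (10.25,7), (10,6).
By the shoelace formula its area is 12.95.

12.95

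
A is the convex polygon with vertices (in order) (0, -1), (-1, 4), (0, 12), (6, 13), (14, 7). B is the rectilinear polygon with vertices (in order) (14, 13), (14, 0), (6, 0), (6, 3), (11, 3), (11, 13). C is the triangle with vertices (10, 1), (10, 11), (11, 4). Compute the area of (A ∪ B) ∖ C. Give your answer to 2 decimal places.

164.07

|A ∪ B| = 167.2679.
|(A ∪ B) ∩ C| = 3.1958.
|(A ∪ B) ∖ C| = 167.2679 − 3.1958 = 164.07.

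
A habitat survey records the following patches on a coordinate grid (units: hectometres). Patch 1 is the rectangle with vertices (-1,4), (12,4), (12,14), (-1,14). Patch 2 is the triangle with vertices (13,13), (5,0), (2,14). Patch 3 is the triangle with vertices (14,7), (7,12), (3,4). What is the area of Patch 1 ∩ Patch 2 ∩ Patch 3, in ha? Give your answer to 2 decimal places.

The intersection is the polygon with vertices (8.361,5.462), (4.08,4.295), (3.8,5.6), (7,12), (10.741,9.328).
By the shoelace formula its area is 28.18.

28.18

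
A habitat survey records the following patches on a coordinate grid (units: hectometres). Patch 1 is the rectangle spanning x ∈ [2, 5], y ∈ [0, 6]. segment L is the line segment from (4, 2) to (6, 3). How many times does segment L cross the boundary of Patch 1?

The segment meets the boundary at (5,2.5).

1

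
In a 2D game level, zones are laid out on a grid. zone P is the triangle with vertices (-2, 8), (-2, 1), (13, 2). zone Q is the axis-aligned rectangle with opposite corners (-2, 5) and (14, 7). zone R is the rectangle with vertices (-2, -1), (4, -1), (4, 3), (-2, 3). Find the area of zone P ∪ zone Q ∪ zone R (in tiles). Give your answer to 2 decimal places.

By inclusion–exclusion:
Individual areas: |zone P| = 52.5, |zone Q| = 32, |zone R| = 24.
|zone P∩zone Q| = 10.
|zone P∩zone R| = 10.8.
|zone Q∩zone R| = 0 (no overlap).
|zone P∩zone Q∩zone R| = 0.
|zone P ∪ zone Q ∪ zone R| = 108.5 − 20.8 + 0 = 87.70.

87.70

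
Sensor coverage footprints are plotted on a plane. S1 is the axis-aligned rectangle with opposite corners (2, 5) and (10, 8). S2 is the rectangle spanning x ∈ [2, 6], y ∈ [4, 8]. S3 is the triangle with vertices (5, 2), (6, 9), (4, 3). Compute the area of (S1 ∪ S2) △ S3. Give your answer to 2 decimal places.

27.43

|S1 ∪ S2| = 28.
|(S1 ∪ S2) ∩ S3| = 2.2857.
|(S1 ∪ S2) △ S3| = 28 + 4 − 4.5714 = 27.43.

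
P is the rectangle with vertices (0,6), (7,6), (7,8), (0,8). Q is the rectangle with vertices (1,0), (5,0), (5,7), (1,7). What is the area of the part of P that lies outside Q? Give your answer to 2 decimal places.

|P∩Q|: x∈[1,5], y∈[6,7] → 4·1 = 4.
|P| = 14.
|P ∖ Q| = |P| − |P∩Q| = 14 − 4 = 10.00.

10.00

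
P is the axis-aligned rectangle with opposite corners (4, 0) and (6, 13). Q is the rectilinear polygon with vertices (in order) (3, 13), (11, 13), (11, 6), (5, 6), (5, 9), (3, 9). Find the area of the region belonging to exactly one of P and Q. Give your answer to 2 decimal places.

|P| = 26, |Q| = 50, |P∩Q| = 11.
|P △ Q| = |P| + |Q| − 2·|P∩Q| = 26 + 50 − 22 = 54.00.

54.00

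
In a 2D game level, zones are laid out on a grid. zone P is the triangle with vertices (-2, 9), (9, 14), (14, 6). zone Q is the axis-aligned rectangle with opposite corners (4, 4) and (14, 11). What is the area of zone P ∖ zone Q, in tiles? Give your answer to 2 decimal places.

23.69

|zone P| = 56.5, |zone P∩zone Q| = 32.8125.
|zone P ∖ zone Q| = |zone P| − |zone P∩zone Q| = 56.5 − 32.8125 = 23.69.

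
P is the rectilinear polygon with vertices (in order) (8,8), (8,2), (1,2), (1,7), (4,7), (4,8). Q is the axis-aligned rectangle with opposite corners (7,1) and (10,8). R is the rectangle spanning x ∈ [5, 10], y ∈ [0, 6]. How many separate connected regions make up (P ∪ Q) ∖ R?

1

(P ∪ Q) ∖ R is a single connected region.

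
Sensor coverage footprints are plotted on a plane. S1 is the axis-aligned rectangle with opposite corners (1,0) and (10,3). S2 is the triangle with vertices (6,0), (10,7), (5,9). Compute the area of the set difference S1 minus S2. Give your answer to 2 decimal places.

|S1| = 27, |S1∩S2| = 3.0714.
|S1 ∖ S2| = |S1| − |S1∩S2| = 27 − 3.0714 = 23.93.

23.93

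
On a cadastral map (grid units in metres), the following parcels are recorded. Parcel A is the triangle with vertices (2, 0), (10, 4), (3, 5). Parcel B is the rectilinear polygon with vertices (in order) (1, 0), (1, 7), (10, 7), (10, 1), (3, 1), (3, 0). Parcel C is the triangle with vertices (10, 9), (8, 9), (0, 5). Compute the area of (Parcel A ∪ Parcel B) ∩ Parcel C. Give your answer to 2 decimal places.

The region (Parcel A ∪ Parcel B) ∩ Parcel C is the polygon with vertices (1,5.5), (4,7), (5,7), (1,5.4).
By the shoelace formula its area is 0.95.

0.95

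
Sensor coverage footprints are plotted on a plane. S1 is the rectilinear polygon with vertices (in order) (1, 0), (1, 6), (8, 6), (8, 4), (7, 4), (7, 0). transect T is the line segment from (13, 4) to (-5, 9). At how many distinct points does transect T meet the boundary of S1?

2

The segment meets the boundary at (8,5.389), (5.8,6).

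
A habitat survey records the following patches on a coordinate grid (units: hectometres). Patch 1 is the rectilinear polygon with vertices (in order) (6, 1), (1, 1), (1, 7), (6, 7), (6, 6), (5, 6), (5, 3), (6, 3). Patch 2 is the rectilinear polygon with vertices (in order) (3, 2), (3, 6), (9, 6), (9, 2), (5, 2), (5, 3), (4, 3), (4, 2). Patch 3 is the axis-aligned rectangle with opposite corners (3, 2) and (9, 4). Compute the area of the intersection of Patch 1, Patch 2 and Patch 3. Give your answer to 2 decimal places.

4.00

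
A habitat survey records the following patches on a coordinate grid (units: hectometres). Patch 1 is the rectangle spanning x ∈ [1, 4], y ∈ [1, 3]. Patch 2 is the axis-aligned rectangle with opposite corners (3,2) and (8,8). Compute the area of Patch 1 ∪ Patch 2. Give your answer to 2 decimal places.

35.00

By inclusion–exclusion:
Individual areas: |Patch 1| = 6, |Patch 2| = 30.
|Patch 1∩Patch 2|: x∈[3,4], y∈[2,3] → 1·1 = 1.
|Patch 1 ∪ Patch 2| = 36 − 1 = 35.00.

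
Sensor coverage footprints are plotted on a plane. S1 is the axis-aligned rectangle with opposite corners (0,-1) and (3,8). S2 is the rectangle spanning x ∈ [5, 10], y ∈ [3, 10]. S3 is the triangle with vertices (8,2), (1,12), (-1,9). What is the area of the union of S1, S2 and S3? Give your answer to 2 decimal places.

77.00

By inclusion–exclusion:
Individual areas: |S1| = 27, |S2| = 35, |S3| = 20.5.
|S1∩S2| = 0 (no overlap).
|S1∩S3| = 2.8651.
|S2∩S3| = 2.6357.
|S1∩S2∩S3| = 0.
|S1 ∪ S2 ∪ S3| = 82.5 − 5.5008 + 0 = 77.00.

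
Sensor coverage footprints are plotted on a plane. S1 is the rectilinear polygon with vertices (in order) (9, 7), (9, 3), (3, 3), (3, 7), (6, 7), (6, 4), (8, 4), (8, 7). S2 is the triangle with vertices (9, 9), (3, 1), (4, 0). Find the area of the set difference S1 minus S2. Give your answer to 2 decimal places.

16.56

|S1| = 18, |S1∩S2| = 1.4444.
|S1 ∖ S2| = |S1| − |S1∩S2| = 18 − 1.4444 = 16.56.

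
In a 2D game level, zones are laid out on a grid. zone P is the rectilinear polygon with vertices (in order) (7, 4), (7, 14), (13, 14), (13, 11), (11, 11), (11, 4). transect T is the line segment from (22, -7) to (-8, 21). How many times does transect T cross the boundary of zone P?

2

The segment meets the boundary at (7,7), (10.214,4).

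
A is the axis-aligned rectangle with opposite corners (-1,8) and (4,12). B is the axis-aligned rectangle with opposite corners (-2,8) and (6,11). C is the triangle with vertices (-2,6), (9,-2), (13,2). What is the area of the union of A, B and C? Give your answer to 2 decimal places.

67.00

By inclusion–exclusion:
Individual areas: |A| = 20, |B| = 24, |C| = 38.
|A∩B|: x∈[-1,4], y∈[8,11] → 5·3 = 15.
|A∩C| = 0.
|B∩C| = 0.
|A∩B∩C| = 0.
|A ∪ B ∪ C| = 82 − 15 + 0 = 67.00.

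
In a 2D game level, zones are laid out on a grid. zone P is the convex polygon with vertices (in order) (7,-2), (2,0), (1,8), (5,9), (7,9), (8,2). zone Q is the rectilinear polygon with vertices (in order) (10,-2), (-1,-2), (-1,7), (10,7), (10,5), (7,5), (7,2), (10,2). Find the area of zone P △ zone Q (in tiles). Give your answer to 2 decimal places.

56.66

|zone P| = 58.5, |zone Q| = 90, |zone P∩zone Q| = 45.9196.
|zone P △ zone Q| = |zone P| + |zone Q| − 2·|zone P∩zone Q| = 58.5 + 90 − 91.8393 = 56.66.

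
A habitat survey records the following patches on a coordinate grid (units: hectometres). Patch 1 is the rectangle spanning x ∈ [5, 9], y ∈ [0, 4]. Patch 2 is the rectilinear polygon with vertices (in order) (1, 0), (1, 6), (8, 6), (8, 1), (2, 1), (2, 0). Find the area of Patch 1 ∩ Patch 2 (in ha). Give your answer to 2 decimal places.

The intersection is the polygon with vertices (5,4), (8,4), (8,1), (5,1).
By the shoelace formula its area is 9.00.

9.00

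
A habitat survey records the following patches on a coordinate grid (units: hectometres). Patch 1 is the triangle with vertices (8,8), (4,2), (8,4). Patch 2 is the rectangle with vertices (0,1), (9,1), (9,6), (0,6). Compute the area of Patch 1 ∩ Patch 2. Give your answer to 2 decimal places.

6.67

The intersection is the polygon with vertices (8,4), (4,2), (6.667,6), (8,6).
By the shoelace formula its area is 6.67.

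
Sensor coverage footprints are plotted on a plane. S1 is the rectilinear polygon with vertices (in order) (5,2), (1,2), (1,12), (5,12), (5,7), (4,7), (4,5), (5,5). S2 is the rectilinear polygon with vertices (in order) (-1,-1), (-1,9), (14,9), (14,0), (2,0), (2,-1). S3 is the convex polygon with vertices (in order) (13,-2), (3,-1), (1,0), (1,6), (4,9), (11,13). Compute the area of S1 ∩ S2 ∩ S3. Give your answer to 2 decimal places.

21.50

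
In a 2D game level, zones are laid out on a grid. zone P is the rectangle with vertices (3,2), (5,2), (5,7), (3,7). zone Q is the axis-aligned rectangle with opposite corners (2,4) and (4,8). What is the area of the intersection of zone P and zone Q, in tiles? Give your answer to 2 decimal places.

|zone P∩zone Q|: x∈[3,4], y∈[4,7] → 1·3 = 3.

3.00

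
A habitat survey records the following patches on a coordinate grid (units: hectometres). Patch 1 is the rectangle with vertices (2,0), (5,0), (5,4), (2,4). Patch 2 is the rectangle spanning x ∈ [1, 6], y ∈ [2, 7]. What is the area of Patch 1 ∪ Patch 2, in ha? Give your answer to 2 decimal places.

31.00

By inclusion–exclusion:
Individual areas: |Patch 1| = 12, |Patch 2| = 25.
|Patch 1∩Patch 2|: x∈[2,5], y∈[2,4] → 3·2 = 6.
|Patch 1 ∪ Patch 2| = 37 − 6 = 31.00.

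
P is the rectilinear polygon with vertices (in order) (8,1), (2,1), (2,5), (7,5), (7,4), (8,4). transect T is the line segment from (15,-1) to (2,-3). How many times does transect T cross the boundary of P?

0

The segment lies entirely outside P and never meets its boundary.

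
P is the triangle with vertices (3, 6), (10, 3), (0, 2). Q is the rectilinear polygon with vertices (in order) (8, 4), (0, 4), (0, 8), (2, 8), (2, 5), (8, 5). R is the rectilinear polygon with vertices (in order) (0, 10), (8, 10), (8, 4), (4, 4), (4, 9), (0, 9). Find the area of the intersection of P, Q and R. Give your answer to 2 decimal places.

The intersection is the polygon with vertices (4,4), (4,5), (5.333,5), (7.667,4).
By the shoelace formula its area is 2.50.

2.50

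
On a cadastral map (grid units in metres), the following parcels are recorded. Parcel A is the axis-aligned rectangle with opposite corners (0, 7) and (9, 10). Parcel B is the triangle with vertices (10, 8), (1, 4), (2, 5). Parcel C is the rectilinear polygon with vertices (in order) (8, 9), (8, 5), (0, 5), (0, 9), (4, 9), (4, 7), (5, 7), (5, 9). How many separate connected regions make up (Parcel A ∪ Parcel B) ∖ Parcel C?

(Parcel A ∪ Parcel B) ∖ Parcel C splits into 2 disjoint pieces (area 13.0347, area 0.625).

2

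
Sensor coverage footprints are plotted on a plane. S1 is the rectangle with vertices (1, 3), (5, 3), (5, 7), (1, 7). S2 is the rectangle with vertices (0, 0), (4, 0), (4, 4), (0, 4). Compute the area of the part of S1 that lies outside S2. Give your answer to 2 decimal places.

13.00

|S1∩S2|: x∈[1,4], y∈[3,4] → 3·1 = 3.
|S1| = 16.
|S1 ∖ S2| = |S1| − |S1∩S2| = 16 − 3 = 13.00.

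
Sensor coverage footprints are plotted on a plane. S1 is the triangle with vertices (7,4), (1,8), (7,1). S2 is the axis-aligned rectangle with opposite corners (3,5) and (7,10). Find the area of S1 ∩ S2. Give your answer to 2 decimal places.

1.89

The intersection is the polygon with vertices (5.5,5), (3.571,5), (3,5.667), (3,6.667).
By the shoelace formula its area is 1.89.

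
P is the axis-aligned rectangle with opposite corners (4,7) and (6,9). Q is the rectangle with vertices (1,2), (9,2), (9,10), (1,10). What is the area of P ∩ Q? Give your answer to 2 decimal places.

|P∩Q|: x∈[4,6], y∈[7,9] → 2·2 = 4.

4.00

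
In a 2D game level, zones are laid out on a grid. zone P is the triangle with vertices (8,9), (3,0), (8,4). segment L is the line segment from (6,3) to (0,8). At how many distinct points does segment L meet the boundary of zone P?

1

The segment meets the boundary at (5.089,3.759).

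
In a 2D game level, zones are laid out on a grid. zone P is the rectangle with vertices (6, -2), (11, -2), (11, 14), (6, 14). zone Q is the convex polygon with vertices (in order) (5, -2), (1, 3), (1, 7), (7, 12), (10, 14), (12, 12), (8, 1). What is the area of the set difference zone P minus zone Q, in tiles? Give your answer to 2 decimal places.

31.29

|zone P| = 80, |zone P∩zone Q| = 48.7083.
|zone P ∖ zone Q| = |zone P| − |zone P∩zone Q| = 80 − 48.7083 = 31.29.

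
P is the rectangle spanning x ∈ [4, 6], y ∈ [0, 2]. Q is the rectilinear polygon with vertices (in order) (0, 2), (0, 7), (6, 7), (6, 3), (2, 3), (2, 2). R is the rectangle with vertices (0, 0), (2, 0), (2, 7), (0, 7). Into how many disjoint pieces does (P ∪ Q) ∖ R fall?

2

(P ∪ Q) ∖ R splits into 2 disjoint pieces (area 4, area 16).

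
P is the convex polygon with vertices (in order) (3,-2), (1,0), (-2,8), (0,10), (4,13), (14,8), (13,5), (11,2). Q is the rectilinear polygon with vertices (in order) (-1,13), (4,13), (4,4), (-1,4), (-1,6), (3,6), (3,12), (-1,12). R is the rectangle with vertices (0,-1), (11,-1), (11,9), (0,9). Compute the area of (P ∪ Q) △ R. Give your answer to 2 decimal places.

|P ∪ Q| = 150.1667.
|(P ∪ Q) ∩ R| = 98.1667.
|(P ∪ Q) △ R| = 150.1667 + 110 − 196.3333 = 63.83.

63.83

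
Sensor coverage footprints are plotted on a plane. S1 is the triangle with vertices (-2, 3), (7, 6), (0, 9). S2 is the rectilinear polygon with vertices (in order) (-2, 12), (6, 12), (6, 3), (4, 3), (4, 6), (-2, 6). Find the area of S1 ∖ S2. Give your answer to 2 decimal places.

|S1| = 24, |S1∩S2| = 13.119.
|S1 ∖ S2| = |S1| − |S1∩S2| = 24 − 13.119 = 10.88.

10.88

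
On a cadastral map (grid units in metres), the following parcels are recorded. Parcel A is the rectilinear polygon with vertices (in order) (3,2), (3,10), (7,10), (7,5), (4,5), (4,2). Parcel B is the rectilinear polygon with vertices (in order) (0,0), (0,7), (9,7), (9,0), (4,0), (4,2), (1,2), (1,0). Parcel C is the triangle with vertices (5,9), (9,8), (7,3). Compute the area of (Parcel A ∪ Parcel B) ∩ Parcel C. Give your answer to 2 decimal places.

8.70

The region (Parcel A ∪ Parcel B) ∩ Parcel C is the polygon with vertices (7,7), (8.6,7), (7,3), (5,9), (7,8.5).
By the shoelace formula its area is 8.70.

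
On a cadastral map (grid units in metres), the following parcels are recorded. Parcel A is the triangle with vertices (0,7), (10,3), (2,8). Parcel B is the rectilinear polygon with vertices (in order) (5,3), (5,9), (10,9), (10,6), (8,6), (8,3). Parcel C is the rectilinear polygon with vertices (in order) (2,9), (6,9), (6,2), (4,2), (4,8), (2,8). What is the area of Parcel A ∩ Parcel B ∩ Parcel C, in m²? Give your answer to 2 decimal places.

The intersection is the polygon with vertices (5,6.125), (6,5.5), (6,4.6), (5,5).
By the shoelace formula its area is 1.01.

1.01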